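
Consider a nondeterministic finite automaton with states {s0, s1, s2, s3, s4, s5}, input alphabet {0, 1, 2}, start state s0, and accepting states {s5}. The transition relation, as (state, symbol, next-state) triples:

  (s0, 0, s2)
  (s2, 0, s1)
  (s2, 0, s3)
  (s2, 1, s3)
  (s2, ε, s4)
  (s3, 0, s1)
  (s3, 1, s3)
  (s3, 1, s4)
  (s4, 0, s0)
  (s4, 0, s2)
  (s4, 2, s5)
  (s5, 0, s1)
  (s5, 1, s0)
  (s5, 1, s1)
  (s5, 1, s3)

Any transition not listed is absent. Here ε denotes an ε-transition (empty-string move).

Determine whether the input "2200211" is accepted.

No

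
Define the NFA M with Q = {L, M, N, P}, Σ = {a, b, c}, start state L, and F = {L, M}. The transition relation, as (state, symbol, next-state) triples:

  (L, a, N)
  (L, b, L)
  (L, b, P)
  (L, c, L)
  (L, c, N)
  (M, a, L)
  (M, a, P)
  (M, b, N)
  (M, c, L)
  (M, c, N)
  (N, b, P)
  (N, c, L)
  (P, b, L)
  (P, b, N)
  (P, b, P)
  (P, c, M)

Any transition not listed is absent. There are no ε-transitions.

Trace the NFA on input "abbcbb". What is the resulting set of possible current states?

{L, N, P}

Start in {L}.
Read 'a': {L} → {N}.
Read 'b': {N} → {P}.
Read 'b': {P} → {L, N, P}.
Read 'c': {L, N, P} → {L, M, N}.
Read 'b': {L, M, N} → {L, N, P}.
Read 'b': {L, N, P} → {L, N, P}.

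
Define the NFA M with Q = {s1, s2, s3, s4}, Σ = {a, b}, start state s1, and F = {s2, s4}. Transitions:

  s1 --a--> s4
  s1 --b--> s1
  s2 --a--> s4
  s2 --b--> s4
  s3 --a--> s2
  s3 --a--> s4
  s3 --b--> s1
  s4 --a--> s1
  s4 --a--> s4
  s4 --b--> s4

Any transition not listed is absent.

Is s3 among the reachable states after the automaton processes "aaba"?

Start in {s1}.
Read 'a': s1→{s4}; now {s4}.
Read 'a': s4→{s1, s4}; now {s1, s4}.
Read 'b': s1→{s1}, s4→{s4}; now {s1, s4}.
Read 'a': s1→{s4}, s4→{s1, s4}; now {s1, s4}.
State s3 is not in {s1, s4}.

No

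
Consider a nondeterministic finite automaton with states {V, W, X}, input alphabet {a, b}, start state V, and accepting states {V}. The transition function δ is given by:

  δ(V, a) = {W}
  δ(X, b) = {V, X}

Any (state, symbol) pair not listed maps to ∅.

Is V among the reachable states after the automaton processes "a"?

No

Start in {V}.
Read 'a': V→{W}; now {W}.
State V is not in {W}.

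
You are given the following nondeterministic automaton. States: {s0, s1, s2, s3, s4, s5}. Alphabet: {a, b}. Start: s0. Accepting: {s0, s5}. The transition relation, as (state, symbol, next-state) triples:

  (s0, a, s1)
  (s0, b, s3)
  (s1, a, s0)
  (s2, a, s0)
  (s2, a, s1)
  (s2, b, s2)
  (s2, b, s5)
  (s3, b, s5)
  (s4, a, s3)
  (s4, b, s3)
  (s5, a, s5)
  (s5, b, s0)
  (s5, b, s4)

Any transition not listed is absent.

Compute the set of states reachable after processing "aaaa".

Start in {s0}.
Read 'a': s0→{s1}; now {s1}.
Read 'a': s1→{s0}; now {s0}.
Read 'a': s0→{s1}; now {s1}.
Read 'a': s1→{s0}; now {s0}.

{s0}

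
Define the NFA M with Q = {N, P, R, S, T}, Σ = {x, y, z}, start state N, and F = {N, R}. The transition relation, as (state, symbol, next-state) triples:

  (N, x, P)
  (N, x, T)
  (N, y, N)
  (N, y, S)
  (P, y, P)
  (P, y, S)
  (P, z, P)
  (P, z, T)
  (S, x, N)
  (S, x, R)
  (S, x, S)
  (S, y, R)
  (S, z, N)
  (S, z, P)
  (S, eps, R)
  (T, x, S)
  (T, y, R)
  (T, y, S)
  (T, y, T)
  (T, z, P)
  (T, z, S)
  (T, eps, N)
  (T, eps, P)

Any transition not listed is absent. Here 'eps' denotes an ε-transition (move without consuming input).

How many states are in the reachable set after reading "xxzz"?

Start in {N}.
Read 'x': N→{P, T}; union {P, T}; ε-closure = {N, P, T}.
Read 'x': N→{P, T}, P→∅, T→{S}; union {P, S, T}; ε-closure = {N, P, R, S, T}.
Read 'z': N→∅, P→{P, T}, R→∅, S→{N, P}, T→{P, S}; union {N, P, S, T}; ε-closure = {N, P, R, S, T}.
Read 'z': N→∅, P→{P, T}, R→∅, S→{N, P}, T→{P, S}; union {N, P, S, T}; ε-closure = {N, P, R, S, T}.
That set has 5 states.

5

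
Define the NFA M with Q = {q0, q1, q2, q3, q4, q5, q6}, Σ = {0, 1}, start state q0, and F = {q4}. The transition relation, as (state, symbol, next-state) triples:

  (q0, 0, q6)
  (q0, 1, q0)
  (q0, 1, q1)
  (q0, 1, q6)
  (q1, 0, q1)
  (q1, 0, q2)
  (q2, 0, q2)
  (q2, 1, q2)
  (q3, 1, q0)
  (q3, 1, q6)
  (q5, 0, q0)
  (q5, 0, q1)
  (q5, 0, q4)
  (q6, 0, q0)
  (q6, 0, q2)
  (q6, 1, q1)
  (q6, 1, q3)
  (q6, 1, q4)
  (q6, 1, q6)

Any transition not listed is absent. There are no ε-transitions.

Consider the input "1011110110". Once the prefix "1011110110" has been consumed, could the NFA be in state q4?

No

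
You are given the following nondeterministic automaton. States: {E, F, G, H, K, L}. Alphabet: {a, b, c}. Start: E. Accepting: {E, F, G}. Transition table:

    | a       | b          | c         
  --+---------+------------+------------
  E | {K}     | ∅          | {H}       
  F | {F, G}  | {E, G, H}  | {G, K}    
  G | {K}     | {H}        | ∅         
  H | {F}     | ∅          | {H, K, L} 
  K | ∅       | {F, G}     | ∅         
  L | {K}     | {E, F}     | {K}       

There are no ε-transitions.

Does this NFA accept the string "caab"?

Start in {E}.
Read 'c': {E} → {H}.
Read 'a': {H} → {F}.
Read 'a': {F} → {F, G}.
Read 'b': {F, G} → {E, G, H}.
The final set {E, G, H} contains the accepting states E, G.

Yes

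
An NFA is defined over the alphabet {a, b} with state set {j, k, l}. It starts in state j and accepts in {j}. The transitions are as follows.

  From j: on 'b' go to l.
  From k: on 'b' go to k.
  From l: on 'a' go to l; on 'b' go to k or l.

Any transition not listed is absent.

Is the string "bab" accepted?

No

Start in {j}.
Read 'b': j→{l}; now {l}.
Read 'a': l→{l}; now {l}.
Read 'b': l→{k, l}; now {k, l}.
The final set {k, l} contains no accepting state.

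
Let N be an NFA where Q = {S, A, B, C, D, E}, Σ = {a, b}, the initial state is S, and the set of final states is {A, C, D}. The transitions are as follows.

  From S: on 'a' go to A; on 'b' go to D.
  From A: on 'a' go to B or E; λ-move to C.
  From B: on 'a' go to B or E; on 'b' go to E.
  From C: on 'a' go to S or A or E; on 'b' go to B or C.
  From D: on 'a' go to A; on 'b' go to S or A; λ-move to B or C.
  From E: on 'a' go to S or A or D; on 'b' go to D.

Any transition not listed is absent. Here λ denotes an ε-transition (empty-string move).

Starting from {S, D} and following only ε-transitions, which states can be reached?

{S, B, C, D}

Begin with {S, D}.
ε-move D → B; add B.
ε-move D → C; add C.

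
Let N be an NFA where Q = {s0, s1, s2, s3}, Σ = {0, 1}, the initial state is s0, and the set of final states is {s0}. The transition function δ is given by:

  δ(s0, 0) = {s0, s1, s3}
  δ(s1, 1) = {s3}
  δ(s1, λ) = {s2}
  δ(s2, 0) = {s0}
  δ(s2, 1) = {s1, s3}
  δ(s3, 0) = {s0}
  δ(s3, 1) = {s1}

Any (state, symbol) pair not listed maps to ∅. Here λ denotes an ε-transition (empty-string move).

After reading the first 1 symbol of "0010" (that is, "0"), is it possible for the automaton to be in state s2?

Yes

Start in {s0}.
Read '0': {s0} → {s0, s1, s2, s3}.
State s2 is in {s0, s1, s2, s3}.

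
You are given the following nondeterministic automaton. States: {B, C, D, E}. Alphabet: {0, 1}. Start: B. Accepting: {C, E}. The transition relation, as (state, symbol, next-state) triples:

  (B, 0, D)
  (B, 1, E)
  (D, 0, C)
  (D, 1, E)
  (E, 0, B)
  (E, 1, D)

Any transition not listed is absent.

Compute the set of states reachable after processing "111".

{E}

Start in {B}.
Read '1': {B} → {E}.
Read '1': {E} → {D}.
Read '1': {D} → {E}.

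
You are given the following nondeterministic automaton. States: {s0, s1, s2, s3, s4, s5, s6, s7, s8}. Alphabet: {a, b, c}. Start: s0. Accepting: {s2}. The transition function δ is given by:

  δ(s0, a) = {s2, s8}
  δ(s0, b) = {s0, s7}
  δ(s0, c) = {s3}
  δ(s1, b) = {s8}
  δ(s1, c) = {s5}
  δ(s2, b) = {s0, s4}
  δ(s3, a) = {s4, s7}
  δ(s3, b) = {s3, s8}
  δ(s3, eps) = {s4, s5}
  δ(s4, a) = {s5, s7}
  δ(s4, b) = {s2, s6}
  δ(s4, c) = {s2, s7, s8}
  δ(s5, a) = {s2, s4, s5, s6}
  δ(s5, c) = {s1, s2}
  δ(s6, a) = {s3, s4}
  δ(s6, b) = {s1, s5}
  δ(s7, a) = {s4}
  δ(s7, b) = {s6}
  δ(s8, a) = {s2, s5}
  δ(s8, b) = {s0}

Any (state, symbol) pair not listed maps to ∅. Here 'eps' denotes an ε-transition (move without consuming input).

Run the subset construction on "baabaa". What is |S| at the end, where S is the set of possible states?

5

Start in {s0}.
Read 'b': {s0} → {s0, s7}.
Read 'a': {s0, s7} → {s2, s4, s8}.
Read 'a': {s2, s4, s8} → {s2, s5, s7}.
Read 'b': {s2, s5, s7} → {s0, s4, s6}.
Read 'a': {s0, s4, s6} → {s2, s3, s4, s5, s7, s8}.
Read 'a': {s2, s3, s4, s5, s7, s8} → {s2, s4, s5, s6, s7}.
That set has 5 states.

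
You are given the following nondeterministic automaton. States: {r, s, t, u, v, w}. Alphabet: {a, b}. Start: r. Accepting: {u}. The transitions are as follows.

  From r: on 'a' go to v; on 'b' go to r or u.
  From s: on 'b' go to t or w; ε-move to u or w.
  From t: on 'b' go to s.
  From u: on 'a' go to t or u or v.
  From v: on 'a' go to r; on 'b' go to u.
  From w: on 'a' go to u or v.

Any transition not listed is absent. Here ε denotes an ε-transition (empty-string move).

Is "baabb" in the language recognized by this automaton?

Yes

Start in {r}.
Read 'b': {r} → {r, u}.
Read 'a': {r, u} → {t, u, v}.
Read 'a': {t, u, v} → {r, t, u, v}.
Read 'b': {r, t, u, v} → {r, s, u, w}.
Read 'b': {r, s, u, w} → {r, t, u, w}.
The final set {r, t, u, w} contains the accepting state u.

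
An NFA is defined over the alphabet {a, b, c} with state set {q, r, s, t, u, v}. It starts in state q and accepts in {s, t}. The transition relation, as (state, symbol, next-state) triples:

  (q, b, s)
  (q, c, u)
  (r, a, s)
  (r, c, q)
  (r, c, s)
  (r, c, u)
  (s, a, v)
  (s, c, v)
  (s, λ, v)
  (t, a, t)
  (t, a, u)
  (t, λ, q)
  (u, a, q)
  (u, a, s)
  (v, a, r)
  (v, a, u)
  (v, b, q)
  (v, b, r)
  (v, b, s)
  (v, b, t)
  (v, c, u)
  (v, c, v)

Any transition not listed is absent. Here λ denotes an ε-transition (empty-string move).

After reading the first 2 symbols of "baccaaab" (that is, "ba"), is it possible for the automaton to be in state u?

Yes

Start in {q}.
Read 'b': q→{s}; union {s}; ε-closure = {s, v}.
Read 'a': s→{v}, v→{r, u}; now {r, u, v}.
State u is in {r, u, v}.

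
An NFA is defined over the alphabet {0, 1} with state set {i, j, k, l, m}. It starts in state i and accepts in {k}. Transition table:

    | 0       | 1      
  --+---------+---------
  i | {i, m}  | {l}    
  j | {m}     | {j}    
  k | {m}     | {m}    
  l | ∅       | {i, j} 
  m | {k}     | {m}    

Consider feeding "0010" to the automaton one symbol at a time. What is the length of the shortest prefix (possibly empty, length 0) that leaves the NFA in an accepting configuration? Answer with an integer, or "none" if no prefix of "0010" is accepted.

Start in {i}.
Read '0': i→{i, m}; now {i, m}.
Read '0': i→{i, m}, m→{k}; now {i, k, m}.
None of the earlier sets intersect F, but {i, k, m} does.

2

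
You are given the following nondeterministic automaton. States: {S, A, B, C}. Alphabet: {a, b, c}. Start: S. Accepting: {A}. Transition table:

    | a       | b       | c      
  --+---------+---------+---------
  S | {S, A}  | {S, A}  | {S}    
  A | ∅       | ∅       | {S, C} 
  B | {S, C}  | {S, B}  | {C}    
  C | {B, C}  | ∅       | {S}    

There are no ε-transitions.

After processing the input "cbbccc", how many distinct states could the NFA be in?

1

Start in {S}.
Read 'c': S→{S}; now {S}.
Read 'b': S→{S, A}; now {S, A}.
Read 'b': S→{S, A}, A→∅; now {S, A}.
Read 'c': S→{S}, A→{S, C}; now {S, C}.
Read 'c': S→{S}, C→{S}; now {S}.
Read 'c': S→{S}; now {S}.
That set has 1 state.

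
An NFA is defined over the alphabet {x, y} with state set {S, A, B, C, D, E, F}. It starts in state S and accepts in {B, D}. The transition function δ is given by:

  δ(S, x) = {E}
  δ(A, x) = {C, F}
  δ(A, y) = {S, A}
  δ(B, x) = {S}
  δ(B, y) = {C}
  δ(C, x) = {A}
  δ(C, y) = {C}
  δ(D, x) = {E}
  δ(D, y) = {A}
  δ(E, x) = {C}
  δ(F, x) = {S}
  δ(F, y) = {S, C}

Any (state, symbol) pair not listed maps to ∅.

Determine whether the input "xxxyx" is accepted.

Start in {S}.
Read 'x': {S} → {E}.
Read 'x': {E} → {C}.
Read 'x': {C} → {A}.
Read 'y': {A} → {S, A}.
Read 'x': {S, A} → {C, E, F}.
The final set {C, E, F} contains no accepting state.

No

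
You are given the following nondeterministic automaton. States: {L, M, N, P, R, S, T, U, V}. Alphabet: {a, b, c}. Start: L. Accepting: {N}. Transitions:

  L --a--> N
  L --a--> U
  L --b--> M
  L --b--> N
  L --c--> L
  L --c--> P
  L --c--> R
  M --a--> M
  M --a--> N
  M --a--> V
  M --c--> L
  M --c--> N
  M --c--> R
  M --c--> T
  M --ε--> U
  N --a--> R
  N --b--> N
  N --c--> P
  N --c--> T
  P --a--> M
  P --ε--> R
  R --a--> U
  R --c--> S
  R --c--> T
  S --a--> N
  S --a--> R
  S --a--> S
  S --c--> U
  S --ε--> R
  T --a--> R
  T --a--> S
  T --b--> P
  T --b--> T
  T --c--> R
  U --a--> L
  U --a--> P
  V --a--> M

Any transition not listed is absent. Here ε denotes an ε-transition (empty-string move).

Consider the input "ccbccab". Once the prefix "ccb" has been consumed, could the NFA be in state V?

No

Start in {L}.
Read 'c': L→{L, P, R}; now {L, P, R}.
Read 'c': L→{L, P, R}, P→∅, R→{S, T}; now {L, P, R, S, T}.
Read 'b': L→{M, N}, P→∅, R→∅, S→∅, T→{P, T}; union {M, N, P, T}; ε-closure = {M, N, P, R, T, U}.
State V is not in {M, N, P, R, T, U}.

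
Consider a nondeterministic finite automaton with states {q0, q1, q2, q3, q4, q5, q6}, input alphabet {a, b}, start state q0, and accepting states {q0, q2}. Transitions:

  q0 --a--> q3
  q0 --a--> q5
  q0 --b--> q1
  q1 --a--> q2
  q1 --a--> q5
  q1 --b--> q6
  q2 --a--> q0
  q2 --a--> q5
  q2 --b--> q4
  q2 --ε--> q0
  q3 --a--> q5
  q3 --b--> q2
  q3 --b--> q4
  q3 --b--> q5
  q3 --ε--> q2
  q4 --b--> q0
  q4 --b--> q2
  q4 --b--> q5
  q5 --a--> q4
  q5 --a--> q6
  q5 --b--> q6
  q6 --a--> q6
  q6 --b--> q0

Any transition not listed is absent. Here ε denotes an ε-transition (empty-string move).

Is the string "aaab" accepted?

Yes

Start in {q0}.
Read 'a': {q0} → {q0, q2, q3, q5}.
Read 'a': {q0, q2, q3, q5} → {q0, q2, q3, q4, q5, q6}.
Read 'a': {q0, q2, q3, q4, q5, q6} → {q0, q2, q3, q4, q5, q6}.
Read 'b': {q0, q2, q3, q4, q5, q6} → {q0, q1, q2, q4, q5, q6}.
The final set {q0, q1, q2, q4, q5, q6} contains the accepting states q0, q2.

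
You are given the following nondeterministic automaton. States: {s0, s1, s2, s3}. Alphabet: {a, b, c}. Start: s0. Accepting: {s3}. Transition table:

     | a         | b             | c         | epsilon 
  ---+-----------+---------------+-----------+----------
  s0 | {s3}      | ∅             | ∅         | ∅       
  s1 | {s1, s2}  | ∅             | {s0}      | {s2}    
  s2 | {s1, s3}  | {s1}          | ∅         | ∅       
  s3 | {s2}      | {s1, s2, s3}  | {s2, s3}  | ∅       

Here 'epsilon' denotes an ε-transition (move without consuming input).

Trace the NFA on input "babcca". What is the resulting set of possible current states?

∅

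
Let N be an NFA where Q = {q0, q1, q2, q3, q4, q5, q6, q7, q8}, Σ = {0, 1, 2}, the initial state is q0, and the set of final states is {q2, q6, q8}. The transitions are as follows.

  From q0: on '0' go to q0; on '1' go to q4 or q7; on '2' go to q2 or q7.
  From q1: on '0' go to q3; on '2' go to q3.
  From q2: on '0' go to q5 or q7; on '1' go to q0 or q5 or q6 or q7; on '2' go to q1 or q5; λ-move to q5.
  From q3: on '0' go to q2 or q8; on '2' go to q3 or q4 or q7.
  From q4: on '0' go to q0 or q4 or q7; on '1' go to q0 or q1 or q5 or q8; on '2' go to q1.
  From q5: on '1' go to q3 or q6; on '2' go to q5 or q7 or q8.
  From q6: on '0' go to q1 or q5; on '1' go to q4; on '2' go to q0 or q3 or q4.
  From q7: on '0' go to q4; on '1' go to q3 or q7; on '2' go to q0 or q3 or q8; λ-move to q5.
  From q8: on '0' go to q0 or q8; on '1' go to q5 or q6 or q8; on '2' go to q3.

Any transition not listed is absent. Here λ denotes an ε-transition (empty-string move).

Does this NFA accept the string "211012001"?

Yes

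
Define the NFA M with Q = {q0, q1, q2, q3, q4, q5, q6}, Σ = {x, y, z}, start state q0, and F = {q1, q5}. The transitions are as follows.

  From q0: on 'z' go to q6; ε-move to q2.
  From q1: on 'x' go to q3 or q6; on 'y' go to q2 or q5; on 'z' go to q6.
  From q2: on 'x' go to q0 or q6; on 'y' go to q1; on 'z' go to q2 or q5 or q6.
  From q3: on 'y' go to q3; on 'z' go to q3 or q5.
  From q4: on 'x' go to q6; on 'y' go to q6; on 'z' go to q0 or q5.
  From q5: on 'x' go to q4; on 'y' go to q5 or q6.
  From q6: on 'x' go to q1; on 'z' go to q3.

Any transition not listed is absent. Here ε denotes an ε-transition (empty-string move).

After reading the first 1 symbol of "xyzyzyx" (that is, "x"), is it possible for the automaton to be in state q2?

Yes

Start: ε-closure({q0}) = {q0, q2}.
Read 'x': {q0, q2} → {q0, q2, q6}.
State q2 is in {q0, q2, q6}.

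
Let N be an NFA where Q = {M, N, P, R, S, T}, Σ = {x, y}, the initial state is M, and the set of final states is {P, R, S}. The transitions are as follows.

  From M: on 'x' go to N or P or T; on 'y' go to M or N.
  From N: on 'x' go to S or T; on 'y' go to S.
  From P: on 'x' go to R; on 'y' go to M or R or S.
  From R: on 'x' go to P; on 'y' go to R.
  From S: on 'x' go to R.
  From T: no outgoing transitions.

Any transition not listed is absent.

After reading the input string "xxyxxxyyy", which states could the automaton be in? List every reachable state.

Start in {M}.
Read 'x': {M} → {N, P, T}.
Read 'x': {N, P, T} → {R, S, T}.
Read 'y': {R, S, T} → {R}.
Read 'x': {R} → {P}.
Read 'x': {P} → {R}.
Read 'x': {R} → {P}.
Read 'y': {P} → {M, R, S}.
Read 'y': {M, R, S} → {M, N, R}.
Read 'y': {M, N, R} → {M, N, R, S}.

{M, N, R, S}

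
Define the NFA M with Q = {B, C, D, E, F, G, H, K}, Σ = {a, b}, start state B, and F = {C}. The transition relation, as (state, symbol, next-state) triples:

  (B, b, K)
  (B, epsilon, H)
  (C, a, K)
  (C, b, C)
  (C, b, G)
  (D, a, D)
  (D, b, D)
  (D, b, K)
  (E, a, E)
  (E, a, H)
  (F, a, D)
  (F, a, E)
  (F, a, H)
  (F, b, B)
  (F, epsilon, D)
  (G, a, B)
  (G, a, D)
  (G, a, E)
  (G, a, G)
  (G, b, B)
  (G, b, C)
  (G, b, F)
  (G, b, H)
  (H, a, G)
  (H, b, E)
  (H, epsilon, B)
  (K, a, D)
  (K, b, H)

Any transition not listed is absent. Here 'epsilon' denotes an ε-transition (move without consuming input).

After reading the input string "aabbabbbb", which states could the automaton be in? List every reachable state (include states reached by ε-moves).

Start: ε-closure({B}) = {B, H}.
Read 'a': B→∅, H→{G}; now {G}.
Read 'a': G→{B, D, E, G}; union {B, D, E, G}; ε-closure = {B, D, E, G, H}.
Read 'b': B→{K}, D→{D, K}, E→∅, G→{B, C, F, H}, H→{E}; now {B, C, D, E, F, H, K}.
Read 'b': B→{K}, C→{C, G}, D→{D, K}, E→∅, F→{B}, H→{E}, K→{H}; now {B, C, D, E, G, H, K}.
Read 'a': B→∅, C→{K}, D→{D}, E→{E, H}, G→{B, D, E, G}, H→{G}, K→{D}; now {B, D, E, G, H, K}.
Read 'b': B→{K}, D→{D, K}, E→∅, G→{B, C, F, H}, H→{E}, K→{H}; now {B, C, D, E, F, H, K}.
Read 'b': B→{K}, C→{C, G}, D→{D, K}, E→∅, F→{B}, H→{E}, K→{H}; now {B, C, D, E, G, H, K}.
Read 'b': B→{K}, C→{C, G}, D→{D, K}, E→∅, G→{B, C, F, H}, H→{E}, K→{H}; now {B, C, D, E, F, G, H, K}.
Read 'b': B→{K}, C→{C, G}, D→{D, K}, E→∅, F→{B}, G→{B, C, F, H}, H→{E}, K→{H}; now {B, C, D, E, F, G, H, K}.

{B, C, D, E, F, G, H, K}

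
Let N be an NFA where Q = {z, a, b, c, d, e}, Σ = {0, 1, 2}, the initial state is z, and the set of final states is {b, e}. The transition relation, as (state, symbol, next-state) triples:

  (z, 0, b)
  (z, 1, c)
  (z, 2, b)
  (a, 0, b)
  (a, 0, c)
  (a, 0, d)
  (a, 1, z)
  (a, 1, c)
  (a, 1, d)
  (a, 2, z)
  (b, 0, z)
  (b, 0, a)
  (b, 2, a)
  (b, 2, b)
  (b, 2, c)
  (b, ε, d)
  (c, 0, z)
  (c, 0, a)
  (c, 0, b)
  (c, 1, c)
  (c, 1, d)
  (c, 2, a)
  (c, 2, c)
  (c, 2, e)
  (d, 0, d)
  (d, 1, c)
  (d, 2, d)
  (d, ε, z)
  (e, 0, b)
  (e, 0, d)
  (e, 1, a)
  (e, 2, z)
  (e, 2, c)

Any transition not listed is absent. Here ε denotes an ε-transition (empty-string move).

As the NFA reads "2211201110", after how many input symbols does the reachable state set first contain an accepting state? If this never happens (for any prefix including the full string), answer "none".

1

Start in {z}.
Read '2': z→{b}; union {b}; ε-closure = {z, b, d}.
None of the earlier sets intersect F, but {z, b, d} does.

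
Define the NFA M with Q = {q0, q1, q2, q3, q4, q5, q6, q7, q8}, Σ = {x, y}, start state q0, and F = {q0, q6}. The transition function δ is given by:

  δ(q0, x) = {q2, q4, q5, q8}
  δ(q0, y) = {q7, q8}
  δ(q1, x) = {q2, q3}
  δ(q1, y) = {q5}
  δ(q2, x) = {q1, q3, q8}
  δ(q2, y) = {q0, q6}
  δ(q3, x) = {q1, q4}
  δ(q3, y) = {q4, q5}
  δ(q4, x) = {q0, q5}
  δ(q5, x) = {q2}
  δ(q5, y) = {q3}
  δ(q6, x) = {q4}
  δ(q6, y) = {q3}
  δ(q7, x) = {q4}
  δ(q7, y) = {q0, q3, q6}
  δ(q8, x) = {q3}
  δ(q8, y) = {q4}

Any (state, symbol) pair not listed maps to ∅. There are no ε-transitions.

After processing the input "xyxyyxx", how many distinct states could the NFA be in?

Start in {q0}.
Read 'x': {q0} → {q2, q4, q5, q8}.
Read 'y': {q2, q4, q5, q8} → {q0, q3, q4, q6}.
Read 'x': {q0, q3, q4, q6} → {q0, q1, q2, q4, q5, q8}.
Read 'y': {q0, q1, q2, q4, q5, q8} → {q0, q3, q4, q5, q6, q7, q8}.
Read 'y': {q0, q3, q4, q5, q6, q7, q8} → {q0, q3, q4, q5, q6, q7, q8}.
Read 'x': {q0, q3, q4, q5, q6, q7, q8} → {q0, q1, q2, q3, q4, q5, q8}.
Read 'x': {q0, q1, q2, q3, q4, q5, q8} → {q0, q1, q2, q3, q4, q5, q8}.
That set has 7 states.

7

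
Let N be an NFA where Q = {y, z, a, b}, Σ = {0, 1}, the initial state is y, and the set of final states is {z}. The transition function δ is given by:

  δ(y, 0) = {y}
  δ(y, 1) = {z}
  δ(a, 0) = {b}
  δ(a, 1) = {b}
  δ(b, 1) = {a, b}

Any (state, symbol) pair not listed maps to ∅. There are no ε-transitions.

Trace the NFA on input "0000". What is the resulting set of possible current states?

Start in {y}.
Read '0': {y} → {y}.
Read '0': {y} → {y}.
Read '0': {y} → {y}.
Read '0': {y} → {y}.

{y}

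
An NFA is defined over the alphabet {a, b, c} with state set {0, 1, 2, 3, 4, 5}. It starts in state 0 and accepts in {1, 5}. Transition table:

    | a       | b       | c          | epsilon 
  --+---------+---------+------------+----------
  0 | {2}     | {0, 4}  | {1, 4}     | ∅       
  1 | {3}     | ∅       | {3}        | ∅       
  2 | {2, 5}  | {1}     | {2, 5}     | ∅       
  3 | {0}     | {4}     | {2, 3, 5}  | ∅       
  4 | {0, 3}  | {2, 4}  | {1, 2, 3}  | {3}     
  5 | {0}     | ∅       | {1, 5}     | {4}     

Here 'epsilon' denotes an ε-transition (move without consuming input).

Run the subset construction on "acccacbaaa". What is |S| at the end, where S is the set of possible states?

Start in {0}.
Read 'a': 0→{2}; now {2}.
Read 'c': 2→{2, 5}; union {2, 5}; ε-closure = {2, 3, 4, 5}.
Read 'c': 2→{2, 5}, 3→{2, 3, 5}, 4→{1, 2, 3}, 5→{1, 5}; union {1, 2, 3, 5}; ε-closure = {1, 2, 3, 4, 5}.
Read 'c': 1→{3}, 2→{2, 5}, 3→{2, 3, 5}, 4→{1, 2, 3}, 5→{1, 5}; union {1, 2, 3, 5}; ε-closure = {1, 2, 3, 4, 5}.
Read 'a': 1→{3}, 2→{2, 5}, 3→{0}, 4→{0, 3}, 5→{0}; union {0, 2, 3, 5}; ε-closure = {0, 2, 3, 4, 5}.
Read 'c': 0→{1, 4}, 2→{2, 5}, 3→{2, 3, 5}, 4→{1, 2, 3}, 5→{1, 5}; now {1, 2, 3, 4, 5}.
Read 'b': 1→∅, 2→{1}, 3→{4}, 4→{2, 4}, 5→∅; union {1, 2, 4}; ε-closure = {1, 2, 3, 4}.
Read 'a': 1→{3}, 2→{2, 5}, 3→{0}, 4→{0, 3}; union {0, 2, 3, 5}; ε-closure = {0, 2, 3, 4, 5}.
Read 'a': 0→{2}, 2→{2, 5}, 3→{0}, 4→{0, 3}, 5→{0}; union {0, 2, 3, 5}; ε-closure = {0, 2, 3, 4, 5}.
Read 'a': 0→{2}, 2→{2, 5}, 3→{0}, 4→{0, 3}, 5→{0}; union {0, 2, 3, 5}; ε-closure = {0, 2, 3, 4, 5}.
That set has 5 states.

5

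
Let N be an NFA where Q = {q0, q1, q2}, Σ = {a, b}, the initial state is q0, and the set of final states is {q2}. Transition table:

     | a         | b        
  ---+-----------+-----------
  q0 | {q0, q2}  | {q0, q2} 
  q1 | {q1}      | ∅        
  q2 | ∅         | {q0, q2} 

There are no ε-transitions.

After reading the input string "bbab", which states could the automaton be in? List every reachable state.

Start in {q0}.
Read 'b': {q0} → {q0, q2}.
Read 'b': {q0, q2} → {q0, q2}.
Read 'a': {q0, q2} → {q0, q2}.
Read 'b': {q0, q2} → {q0, q2}.

{q0, q2}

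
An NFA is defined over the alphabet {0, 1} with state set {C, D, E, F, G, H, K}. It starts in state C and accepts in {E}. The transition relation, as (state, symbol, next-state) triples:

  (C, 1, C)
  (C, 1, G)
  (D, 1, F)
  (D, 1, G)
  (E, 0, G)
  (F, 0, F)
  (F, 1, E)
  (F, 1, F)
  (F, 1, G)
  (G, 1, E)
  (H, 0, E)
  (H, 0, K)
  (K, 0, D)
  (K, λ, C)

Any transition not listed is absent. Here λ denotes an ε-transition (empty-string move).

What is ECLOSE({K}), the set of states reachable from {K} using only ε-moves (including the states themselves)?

Begin with {K}.
ε-move K → C; add C.

{C, K}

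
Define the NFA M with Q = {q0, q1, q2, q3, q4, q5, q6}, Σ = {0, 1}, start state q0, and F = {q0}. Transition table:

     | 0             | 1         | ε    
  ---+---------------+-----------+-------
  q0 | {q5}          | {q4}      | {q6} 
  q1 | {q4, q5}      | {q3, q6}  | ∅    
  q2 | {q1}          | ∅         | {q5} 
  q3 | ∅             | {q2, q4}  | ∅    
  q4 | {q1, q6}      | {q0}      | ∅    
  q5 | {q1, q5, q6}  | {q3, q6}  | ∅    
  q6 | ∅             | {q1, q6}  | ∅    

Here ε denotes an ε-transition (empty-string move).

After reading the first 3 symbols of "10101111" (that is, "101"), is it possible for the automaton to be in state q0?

Start: ε-closure({q0}) = {q0, q6}.
Read '1': {q0, q6} → {q1, q4, q6}.
Read '0': {q1, q4, q6} → {q1, q4, q5, q6}.
Read '1': {q1, q4, q5, q6} → {q0, q1, q3, q6}.
State q0 is in {q0, q1, q3, q6}.

Yes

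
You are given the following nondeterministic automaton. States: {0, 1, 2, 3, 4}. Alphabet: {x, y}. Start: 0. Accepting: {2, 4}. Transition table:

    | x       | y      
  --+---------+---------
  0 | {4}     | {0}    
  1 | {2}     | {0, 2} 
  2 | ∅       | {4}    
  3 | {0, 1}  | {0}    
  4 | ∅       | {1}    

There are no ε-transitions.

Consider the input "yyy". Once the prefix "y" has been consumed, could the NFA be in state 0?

Yes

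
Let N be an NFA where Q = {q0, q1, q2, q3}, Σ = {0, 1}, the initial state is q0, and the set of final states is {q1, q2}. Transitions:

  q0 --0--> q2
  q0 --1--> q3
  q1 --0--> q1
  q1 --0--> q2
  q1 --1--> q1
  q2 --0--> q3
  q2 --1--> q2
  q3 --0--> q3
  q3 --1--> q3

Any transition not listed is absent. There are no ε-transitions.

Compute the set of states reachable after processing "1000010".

Start in {q0}.
Read '1': {q0} → {q3}.
Read '0': {q3} → {q3}.
Read '0': {q3} → {q3}.
Read '0': {q3} → {q3}.
Read '0': {q3} → {q3}.
Read '1': {q3} → {q3}.
Read '0': {q3} → {q3}.

{q3}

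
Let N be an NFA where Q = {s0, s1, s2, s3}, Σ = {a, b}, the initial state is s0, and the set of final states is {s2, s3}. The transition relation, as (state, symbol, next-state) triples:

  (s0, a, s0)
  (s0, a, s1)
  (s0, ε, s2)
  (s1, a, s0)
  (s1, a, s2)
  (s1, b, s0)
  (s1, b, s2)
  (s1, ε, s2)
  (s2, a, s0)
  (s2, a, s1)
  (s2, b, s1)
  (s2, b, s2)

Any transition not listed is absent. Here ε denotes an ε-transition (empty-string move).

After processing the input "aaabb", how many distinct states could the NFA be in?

Start: ε-closure({s0}) = {s0, s2}.
Read 'a': {s0, s2} → {s0, s1, s2}.
Read 'a': {s0, s1, s2} → {s0, s1, s2}.
Read 'a': {s0, s1, s2} → {s0, s1, s2}.
Read 'b': {s0, s1, s2} → {s0, s1, s2}.
Read 'b': {s0, s1, s2} → {s0, s1, s2}.
That set has 3 states.

3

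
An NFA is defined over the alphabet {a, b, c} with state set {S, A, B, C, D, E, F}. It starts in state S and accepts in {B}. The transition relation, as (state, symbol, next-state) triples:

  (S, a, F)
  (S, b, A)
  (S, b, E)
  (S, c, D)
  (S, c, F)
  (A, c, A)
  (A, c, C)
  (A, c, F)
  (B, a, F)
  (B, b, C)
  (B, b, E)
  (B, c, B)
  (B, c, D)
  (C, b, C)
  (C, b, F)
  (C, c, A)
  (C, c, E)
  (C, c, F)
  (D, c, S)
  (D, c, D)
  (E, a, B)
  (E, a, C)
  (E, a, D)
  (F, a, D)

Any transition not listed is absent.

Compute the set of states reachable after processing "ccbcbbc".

Start in {S}.
Read 'c': {S} → {D, F}.
Read 'c': {D, F} → {S, D}.
Read 'b': {S, D} → {A, E}.
Read 'c': {A, E} → {A, C, F}.
Read 'b': {A, C, F} → {C, F}.
Read 'b': {C, F} → {C, F}.
Read 'c': {C, F} → {A, E, F}.

{A, E, F}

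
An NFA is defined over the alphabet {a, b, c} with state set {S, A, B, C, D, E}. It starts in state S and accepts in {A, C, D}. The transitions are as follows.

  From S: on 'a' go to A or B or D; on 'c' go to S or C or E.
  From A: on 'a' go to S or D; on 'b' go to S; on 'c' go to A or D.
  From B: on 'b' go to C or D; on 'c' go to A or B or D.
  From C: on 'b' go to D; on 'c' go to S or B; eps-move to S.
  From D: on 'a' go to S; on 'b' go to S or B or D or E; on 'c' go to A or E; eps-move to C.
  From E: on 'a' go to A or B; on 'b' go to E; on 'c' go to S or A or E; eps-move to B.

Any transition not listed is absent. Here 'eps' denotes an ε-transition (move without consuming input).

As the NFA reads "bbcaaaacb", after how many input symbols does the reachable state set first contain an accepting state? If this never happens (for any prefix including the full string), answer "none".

Start in {S}.
Read 'b': S→∅; now ∅.
The set is empty and remains empty for the remaining 8 symbols.
No reachable set along the way intersects F.

none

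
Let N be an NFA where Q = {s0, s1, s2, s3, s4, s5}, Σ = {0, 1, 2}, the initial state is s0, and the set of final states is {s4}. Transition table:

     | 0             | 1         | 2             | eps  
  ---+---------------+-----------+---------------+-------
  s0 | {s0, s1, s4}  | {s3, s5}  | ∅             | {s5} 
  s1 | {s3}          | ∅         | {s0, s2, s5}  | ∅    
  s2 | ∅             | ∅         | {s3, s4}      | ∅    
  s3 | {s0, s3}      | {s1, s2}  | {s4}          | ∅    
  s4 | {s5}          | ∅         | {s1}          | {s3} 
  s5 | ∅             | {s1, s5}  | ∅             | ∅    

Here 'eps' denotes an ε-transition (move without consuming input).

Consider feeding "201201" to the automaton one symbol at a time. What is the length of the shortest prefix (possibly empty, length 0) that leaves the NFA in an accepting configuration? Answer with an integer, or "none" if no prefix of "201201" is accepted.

Start: ε-closure({s0}) = {s0, s5}.
Read '2': {s0, s5} → ∅.
The set is empty and remains empty for the remaining 5 symbols.
No reachable set along the way intersects F.

none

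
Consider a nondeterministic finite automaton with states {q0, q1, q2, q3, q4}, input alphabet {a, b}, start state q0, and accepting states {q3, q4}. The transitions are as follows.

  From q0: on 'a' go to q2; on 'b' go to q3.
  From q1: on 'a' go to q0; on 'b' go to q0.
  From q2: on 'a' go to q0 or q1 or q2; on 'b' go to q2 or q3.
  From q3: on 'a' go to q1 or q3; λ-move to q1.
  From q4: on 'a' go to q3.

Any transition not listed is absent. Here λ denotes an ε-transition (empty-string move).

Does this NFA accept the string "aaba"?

Yes

Start in {q0}.
Read 'a': q0→{q2}; now {q2}.
Read 'a': q2→{q0, q1, q2}; now {q0, q1, q2}.
Read 'b': q0→{q3}, q1→{q0}, q2→{q2, q3}; union {q0, q2, q3}; ε-closure = {q0, q1, q2, q3}.
Read 'a': q0→{q2}, q1→{q0}, q2→{q0, q1, q2}, q3→{q1, q3}; now {q0, q1, q2, q3}.
The final set {q0, q1, q2, q3} contains the accepting state q3.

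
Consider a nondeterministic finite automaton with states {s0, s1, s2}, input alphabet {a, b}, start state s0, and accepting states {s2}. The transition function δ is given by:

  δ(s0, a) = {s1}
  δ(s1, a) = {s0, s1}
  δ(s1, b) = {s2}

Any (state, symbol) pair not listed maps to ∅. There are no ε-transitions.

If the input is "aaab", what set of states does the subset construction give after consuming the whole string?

{s2}

Start in {s0}.
Read 'a': {s0} → {s1}.
Read 'a': {s1} → {s0, s1}.
Read 'a': {s0, s1} → {s0, s1}.
Read 'b': {s0, s1} → {s2}.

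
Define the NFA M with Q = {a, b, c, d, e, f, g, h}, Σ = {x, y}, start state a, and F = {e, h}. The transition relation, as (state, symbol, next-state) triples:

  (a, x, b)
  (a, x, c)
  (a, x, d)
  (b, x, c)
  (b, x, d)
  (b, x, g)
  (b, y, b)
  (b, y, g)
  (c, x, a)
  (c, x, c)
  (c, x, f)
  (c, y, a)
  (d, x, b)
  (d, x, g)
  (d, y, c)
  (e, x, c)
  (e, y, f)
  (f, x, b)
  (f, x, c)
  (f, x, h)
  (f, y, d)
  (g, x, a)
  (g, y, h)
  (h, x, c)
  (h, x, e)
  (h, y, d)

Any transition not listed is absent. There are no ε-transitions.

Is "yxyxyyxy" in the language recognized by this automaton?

Start in {a}.
Read 'y': {a} → ∅.
The set is empty and remains empty for the remaining 7 symbols.
The final set ∅ contains no accepting state.

No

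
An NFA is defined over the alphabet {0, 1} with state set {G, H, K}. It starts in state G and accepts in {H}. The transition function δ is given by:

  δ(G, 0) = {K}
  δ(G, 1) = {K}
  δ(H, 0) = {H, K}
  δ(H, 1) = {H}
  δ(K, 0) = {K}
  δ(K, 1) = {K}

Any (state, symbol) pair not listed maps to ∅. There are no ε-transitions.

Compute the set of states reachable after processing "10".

{K}

Start in {G}.
Read '1': {G} → {K}.
Read '0': {K} → {K}.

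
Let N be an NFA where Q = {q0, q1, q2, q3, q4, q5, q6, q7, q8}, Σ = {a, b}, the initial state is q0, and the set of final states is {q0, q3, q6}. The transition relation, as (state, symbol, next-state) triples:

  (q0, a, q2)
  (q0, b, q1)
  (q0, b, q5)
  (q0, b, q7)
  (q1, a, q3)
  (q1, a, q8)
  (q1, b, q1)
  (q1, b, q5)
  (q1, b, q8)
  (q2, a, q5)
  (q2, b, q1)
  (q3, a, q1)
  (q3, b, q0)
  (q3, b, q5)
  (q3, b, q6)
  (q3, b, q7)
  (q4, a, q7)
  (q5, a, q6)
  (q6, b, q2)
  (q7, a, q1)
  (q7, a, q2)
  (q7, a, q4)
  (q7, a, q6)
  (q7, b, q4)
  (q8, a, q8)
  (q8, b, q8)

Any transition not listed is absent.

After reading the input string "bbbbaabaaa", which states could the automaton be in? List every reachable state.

{q3, q8}

Start in {q0}.
Read 'b': {q0} → {q1, q5, q7}.
Read 'b': {q1, q5, q7} → {q1, q4, q5, q8}.
Read 'b': {q1, q4, q5, q8} → {q1, q5, q8}.
Read 'b': {q1, q5, q8} → {q1, q5, q8}.
Read 'a': {q1, q5, q8} → {q3, q6, q8}.
Read 'a': {q3, q6, q8} → {q1, q8}.
Read 'b': {q1, q8} → {q1, q5, q8}.
Read 'a': {q1, q5, q8} → {q3, q6, q8}.
Read 'a': {q3, q6, q8} → {q1, q8}.
Read 'a': {q1, q8} → {q3, q8}.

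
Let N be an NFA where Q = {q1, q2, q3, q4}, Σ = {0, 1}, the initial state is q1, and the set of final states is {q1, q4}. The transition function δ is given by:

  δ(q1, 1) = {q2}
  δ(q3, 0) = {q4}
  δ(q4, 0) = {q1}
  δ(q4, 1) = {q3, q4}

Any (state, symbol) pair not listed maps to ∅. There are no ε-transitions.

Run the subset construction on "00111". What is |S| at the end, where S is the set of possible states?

0

Start in {q1}.
Read '0': {q1} → ∅.
The set is empty and remains empty for the remaining 4 symbols.
That set has 0 states.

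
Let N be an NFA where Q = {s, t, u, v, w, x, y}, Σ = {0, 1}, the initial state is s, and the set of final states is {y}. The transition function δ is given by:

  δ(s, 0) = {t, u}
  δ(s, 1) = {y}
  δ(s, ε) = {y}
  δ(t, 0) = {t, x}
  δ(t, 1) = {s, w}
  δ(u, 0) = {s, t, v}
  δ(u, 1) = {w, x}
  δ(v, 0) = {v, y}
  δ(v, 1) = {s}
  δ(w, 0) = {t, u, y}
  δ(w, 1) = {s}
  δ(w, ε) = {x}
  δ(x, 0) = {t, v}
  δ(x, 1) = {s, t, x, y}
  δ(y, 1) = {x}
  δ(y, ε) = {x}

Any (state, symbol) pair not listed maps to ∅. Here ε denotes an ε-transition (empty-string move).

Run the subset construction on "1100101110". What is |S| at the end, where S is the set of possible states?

5

Start: ε-closure({s}) = {s, x, y}.
Read '1': s→{y}, x→{s, t, x, y}, y→{x}; now {s, t, x, y}.
Read '1': s→{y}, t→{s, w}, x→{s, t, x, y}, y→{x}; now {s, t, w, x, y}.
Read '0': s→{t, u}, t→{t, x}, w→{t, u, y}, x→{t, v}, y→∅; now {t, u, v, x, y}.
Read '0': t→{t, x}, u→{s, t, v}, v→{v, y}, x→{t, v}, y→∅; now {s, t, v, x, y}.
Read '1': s→{y}, t→{s, w}, v→{s}, x→{s, t, x, y}, y→{x}; now {s, t, w, x, y}.
Read '0': s→{t, u}, t→{t, x}, w→{t, u, y}, x→{t, v}, y→∅; now {t, u, v, x, y}.
Read '1': t→{s, w}, u→{w, x}, v→{s}, x→{s, t, x, y}, y→{x}; now {s, t, w, x, y}.
Read '1': s→{y}, t→{s, w}, w→{s}, x→{s, t, x, y}, y→{x}; now {s, t, w, x, y}.
Read '1': s→{y}, t→{s, w}, w→{s}, x→{s, t, x, y}, y→{x}; now {s, t, w, x, y}.
Read '0': s→{t, u}, t→{t, x}, w→{t, u, y}, x→{t, v}, y→∅; now {t, u, v, x, y}.
That set has 5 states.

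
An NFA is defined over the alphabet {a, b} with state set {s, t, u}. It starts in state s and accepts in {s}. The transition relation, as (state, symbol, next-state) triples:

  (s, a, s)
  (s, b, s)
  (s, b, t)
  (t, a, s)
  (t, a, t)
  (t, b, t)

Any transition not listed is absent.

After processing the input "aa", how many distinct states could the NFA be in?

Start in {s}.
Read 'a': s→{s}; now {s}.
Read 'a': s→{s}; now {s}.
That set has 1 state.

1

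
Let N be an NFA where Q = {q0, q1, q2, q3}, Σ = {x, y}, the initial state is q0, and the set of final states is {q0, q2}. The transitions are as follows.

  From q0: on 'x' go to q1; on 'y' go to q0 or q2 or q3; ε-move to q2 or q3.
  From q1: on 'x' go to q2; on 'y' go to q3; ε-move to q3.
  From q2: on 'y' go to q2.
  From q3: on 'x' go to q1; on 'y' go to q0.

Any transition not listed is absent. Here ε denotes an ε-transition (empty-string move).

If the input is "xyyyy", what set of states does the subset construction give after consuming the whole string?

{q0, q2, q3}

Start: ε-closure({q0}) = {q0, q2, q3}.
Read 'x': {q0, q2, q3} → {q1, q3}.
Read 'y': {q1, q3} → {q0, q2, q3}.
Read 'y': {q0, q2, q3} → {q0, q2, q3}.
Read 'y': {q0, q2, q3} → {q0, q2, q3}.
Read 'y': {q0, q2, q3} → {q0, q2, q3}.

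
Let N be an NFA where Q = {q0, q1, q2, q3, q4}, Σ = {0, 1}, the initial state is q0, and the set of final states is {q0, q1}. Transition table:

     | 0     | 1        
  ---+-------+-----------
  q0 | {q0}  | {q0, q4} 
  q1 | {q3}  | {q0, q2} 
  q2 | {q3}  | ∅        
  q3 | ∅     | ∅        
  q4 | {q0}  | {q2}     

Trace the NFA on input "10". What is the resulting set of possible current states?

{q0}

Start in {q0}.
Read '1': {q0} → {q0, q4}.
Read '0': {q0, q4} → {q0}.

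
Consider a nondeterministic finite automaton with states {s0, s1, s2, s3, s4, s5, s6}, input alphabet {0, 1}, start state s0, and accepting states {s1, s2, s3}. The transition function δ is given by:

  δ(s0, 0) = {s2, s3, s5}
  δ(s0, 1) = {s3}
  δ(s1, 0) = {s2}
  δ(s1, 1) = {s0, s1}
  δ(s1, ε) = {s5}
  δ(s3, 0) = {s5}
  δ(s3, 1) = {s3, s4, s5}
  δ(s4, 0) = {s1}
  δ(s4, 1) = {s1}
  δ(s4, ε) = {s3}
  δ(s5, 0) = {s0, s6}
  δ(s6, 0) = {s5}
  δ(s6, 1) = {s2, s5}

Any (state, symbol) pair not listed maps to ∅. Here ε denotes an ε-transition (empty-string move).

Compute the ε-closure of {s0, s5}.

Begin with {s0, s5}.
No ε-moves leave this set, so the closure equals the set itself.

{s0, s5}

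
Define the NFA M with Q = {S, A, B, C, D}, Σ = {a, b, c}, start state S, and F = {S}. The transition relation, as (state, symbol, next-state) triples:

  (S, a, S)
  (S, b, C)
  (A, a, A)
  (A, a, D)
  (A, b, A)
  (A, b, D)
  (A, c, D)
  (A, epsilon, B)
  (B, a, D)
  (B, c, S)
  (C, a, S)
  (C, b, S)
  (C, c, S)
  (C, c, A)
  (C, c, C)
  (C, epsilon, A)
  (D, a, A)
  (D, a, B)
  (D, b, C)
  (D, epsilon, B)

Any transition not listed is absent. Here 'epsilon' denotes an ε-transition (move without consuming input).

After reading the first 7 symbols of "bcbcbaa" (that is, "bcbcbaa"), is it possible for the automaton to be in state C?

No

Start in {S}.
Read 'b': {S} → {A, B, C}.
Read 'c': {A, B, C} → {S, A, B, C, D}.
Read 'b': {S, A, B, C, D} → {S, A, B, C, D}.
Read 'c': {S, A, B, C, D} → {S, A, B, C, D}.
Read 'b': {S, A, B, C, D} → {S, A, B, C, D}.
Read 'a': {S, A, B, C, D} → {S, A, B, D}.
Read 'a': {S, A, B, D} → {S, A, B, D}.
State C is not in {S, A, B, D}.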